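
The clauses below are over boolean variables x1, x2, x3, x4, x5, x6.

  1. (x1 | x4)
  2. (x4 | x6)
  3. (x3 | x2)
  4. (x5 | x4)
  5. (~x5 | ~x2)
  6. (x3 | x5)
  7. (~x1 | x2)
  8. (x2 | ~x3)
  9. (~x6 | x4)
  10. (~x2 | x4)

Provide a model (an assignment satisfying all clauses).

x1=0, x2=1, x3=1, x4=1, x5=0, x6=1

Pure literal: x4 appears only positively; assign x4 = True.
Set x1 = False and propagate.
Branch on x2: take x2 = True.
  then x5 is forced to False.
  then x3 is forced to True.
x6 is now unconstrained; take x6 = True.
Every clause has at least one true literal under this assignment.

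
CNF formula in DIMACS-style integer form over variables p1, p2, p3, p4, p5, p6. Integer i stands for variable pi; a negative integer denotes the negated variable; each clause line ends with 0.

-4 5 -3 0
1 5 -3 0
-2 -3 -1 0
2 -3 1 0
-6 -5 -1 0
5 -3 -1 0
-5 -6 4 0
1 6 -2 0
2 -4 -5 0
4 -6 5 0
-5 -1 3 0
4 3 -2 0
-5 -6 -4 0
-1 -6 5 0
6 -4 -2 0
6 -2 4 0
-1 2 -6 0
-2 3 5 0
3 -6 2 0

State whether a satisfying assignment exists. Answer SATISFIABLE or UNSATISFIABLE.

SATISFIABLE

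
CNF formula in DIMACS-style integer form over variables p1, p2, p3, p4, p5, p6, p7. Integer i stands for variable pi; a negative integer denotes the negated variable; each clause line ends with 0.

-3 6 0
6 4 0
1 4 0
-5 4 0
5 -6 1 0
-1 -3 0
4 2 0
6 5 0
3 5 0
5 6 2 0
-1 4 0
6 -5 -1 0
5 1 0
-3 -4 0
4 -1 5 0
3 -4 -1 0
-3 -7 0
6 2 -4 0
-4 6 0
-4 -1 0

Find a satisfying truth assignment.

p1=False, p2=False, p3=False, p4=True, p5=True, p6=True, p7=False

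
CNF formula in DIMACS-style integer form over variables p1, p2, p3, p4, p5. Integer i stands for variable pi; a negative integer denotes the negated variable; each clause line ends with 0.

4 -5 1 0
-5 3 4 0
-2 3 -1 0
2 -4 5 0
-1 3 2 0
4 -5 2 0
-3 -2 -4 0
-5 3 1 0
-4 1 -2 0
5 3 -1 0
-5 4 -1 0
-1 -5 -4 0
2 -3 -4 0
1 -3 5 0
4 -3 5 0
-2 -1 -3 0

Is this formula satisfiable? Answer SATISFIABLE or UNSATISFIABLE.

SATISFIABLE

Set p1 = False and propagate.
The remaining clauses are satisfied by p2 = False, p3 = False, p4 = False, p5 = False.
So p1 = F, p2 = F, p3 = F, p4 = F, p5 = F is a satisfying assignment.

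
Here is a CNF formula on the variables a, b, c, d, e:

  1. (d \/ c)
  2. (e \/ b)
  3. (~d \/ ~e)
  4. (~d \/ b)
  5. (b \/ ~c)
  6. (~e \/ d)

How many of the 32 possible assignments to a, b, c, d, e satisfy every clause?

Satisfying assignments:
  a=0 b=1 c=0 d=1 e=0
  a=0 b=1 c=1 d=0 e=0
  a=0 b=1 c=1 d=1 e=0
  a=1 b=1 c=0 d=1 e=0
  a=1 b=1 c=1 d=0 e=0
  a=1 b=1 c=1 d=1 e=0
Count: 6.

6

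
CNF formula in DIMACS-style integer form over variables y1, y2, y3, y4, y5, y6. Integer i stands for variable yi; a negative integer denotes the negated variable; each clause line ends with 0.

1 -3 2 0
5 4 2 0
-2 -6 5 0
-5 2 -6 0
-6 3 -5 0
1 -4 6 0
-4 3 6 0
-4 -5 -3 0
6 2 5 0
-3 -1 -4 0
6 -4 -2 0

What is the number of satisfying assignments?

15

Case analysis on y6 and y2:
  y6=T, y2=T: remaining (y1,y3,y4,y5) ∈ {(F,T,F,T); (T,T,F,T)} — 2.
  y6=T, y2=F: remaining (y1,y3,y4,y5) ∈ {(F,F,T,F); (T,F,T,F)} — 2.
  y6=F, y2=T: forces y4=F; y1, y3, y5 free → 2^3 = 8.
  y6=F, y2=F: remaining (y1,y3,y4,y5) ∈ {(F,F,F,T); (T,F,F,T); (T,T,F,T)} — 3.
Total: 2 + 2 + 8 + 3 = 15.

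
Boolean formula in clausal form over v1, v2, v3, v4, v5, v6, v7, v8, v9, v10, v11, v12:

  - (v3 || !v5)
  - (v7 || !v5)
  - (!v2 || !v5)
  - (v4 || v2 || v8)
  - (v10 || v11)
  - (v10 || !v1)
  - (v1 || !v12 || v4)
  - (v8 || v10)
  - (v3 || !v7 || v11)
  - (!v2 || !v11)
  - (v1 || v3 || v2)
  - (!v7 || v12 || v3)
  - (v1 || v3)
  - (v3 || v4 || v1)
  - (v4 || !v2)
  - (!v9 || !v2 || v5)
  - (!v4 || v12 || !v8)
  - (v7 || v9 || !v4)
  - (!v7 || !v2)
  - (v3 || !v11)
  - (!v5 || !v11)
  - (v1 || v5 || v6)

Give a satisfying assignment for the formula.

v1=T, v2=F, v3=T, v4=F, v5=T, v6=T, v7=T, v8=T, v9=F, v10=T, v11=F, v12=F

Check each clause:
  1. (v3 || !v5) — v3 is true.
  2. (v7 || !v5) — v7 is true.
  3. (!v2 || !v5) — !v2 is true.
  4. (v2 || v4 || v8) — v8 is true.
  5. (v11 || v10) — v10 is true.
  6. (!v1 || v10) — v10 is true.
  7. (!v12 || v4 || v1) — v1 is true.
  8. (v10 || v8) — v8 is true.
  9. (!v7 || v11 || v3) — v3 is true.
  10. (!v2 || !v11) — !v11 is true.
  11. (v3 || v2 || v1) — v1 is true.
  12. (v3 || v12 || !v7) — v3 is true.
  13. (v1 || v3) — v1 is true.
  14. (v3 || v1 || v4) — v1 is true.
  15. (v4 || !v2) — !v2 is true.
  16. (v5 || !v9 || !v2) — v5 is true.
  17. (!v8 || v12 || !v4) — !v4 is true.
  18. (!v4 || v9 || v7) — !v4 is true.
  19. (!v2 || !v7) — !v2 is true.
  20. (!v11 || v3) — v3 is true.
  21. (!v11 || !v5) — !v11 is true.
  22. (v1 || v5 || v6) — v1 is true.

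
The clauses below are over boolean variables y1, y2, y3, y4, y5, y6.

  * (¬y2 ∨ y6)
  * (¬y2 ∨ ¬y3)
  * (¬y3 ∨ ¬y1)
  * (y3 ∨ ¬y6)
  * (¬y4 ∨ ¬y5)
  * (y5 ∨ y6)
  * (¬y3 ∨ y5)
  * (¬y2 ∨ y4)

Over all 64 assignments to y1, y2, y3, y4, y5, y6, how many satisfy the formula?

The models are:
  y1=0 y2=0 y3=0 y4=0 y5=1 y6=0
  y1=0 y2=0 y3=1 y4=0 y5=1 y6=0
  y1=0 y2=0 y3=1 y4=0 y5=1 y6=1
  y1=1 y2=0 y3=0 y4=0 y5=1 y6=0
That's 4 in total.

4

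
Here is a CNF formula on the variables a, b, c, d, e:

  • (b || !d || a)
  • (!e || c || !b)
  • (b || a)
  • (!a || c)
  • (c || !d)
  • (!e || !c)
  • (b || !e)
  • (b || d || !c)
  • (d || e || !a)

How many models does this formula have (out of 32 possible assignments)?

The models are:
  a=F b=T c=F d=F e=F
  a=F b=T c=T d=F e=F
  a=F b=T c=T d=T e=F
  a=T b=F c=T d=T e=F
  a=T b=T c=T d=T e=F
Count: 5.

5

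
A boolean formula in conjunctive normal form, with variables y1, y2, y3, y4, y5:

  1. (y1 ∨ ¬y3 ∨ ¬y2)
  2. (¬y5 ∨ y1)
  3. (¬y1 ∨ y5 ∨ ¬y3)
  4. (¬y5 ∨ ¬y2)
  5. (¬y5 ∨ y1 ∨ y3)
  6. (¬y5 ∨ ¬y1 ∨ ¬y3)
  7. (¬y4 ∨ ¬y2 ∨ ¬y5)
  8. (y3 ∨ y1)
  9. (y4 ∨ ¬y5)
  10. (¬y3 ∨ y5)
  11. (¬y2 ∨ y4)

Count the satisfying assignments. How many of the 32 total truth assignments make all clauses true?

4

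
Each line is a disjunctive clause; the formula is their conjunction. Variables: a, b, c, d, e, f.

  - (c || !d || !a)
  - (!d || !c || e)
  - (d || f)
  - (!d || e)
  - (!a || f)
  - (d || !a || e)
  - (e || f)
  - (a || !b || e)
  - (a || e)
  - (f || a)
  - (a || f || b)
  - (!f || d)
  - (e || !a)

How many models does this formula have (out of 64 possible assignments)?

6

Satisfying assignments:
  a=0 b=0 c=0 d=1 e=1 f=1
  a=0 b=0 c=1 d=1 e=1 f=1
  a=0 b=1 c=0 d=1 e=1 f=1
  a=0 b=1 c=1 d=1 e=1 f=1
  a=1 b=0 c=1 d=1 e=1 f=1
  a=1 b=1 c=1 d=1 e=1 f=1
Count: 6.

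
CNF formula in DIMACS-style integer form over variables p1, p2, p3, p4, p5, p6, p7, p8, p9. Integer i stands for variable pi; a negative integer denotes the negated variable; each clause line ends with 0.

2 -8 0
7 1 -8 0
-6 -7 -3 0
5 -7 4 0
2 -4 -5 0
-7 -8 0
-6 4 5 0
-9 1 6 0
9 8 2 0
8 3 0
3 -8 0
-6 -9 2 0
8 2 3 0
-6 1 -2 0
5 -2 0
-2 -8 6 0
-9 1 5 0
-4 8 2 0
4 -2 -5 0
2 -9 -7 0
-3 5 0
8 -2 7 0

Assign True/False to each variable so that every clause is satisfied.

Pure literal: p1 appears only positively; assign p1 = True.
Try p2 = False.
  then p8 is forced to False.
  then p9 is forced to True.
  then p3 is forced to True.
  then p6 is forced to False.
  then p4 is forced to False.
  then p7 is forced to False.
  then p5 is forced to True.
Check each clause:
  1. (p2 || !p8) — !p8 is true.
  2. (p7 || p1 || !p8) — !p8 is true.
  3. (!p3 || !p6 || !p7) — !p7 is true.
  4. (p4 || !p7 || p5) — !p7 is true.
  5. (p2 || !p5 || !p4) — !p4 is true.
  6. (!p8 || !p7) — !p8 is true.
  7. (p5 || p4 || !p6) — !p6 is true.
  8. (p1 || !p9 || p6) — p1 is true.
  9. (p9 || p8 || p2) — p9 is true.
  10. (p8 || p3) — p3 is true.
  11. (p3 || !p8) — !p8 is true.
  12. (!p6 || p2 || !p9) — !p6 is true.
  13. (p3 || p2 || p8) — p3 is true.
  14. (p1 || !p2 || !p6) — p1 is true.
  15. (!p2 || p5) — p5 is true.
  16. (!p2 || !p8 || p6) — !p8 is true.
  17. (!p9 || p5 || p1) — p1 is true.
  18. (p2 || !p4 || p8) — !p4 is true.
  19. (!p2 || p4 || !p5) — !p2 is true.
  20. (p2 || !p7 || !p9) — !p7 is true.
  21. (!p3 || p5) — p5 is true.
  22. (!p2 || p8 || p7) — !p2 is true.

p1=True  p2=False  p3=True  p4=False  p5=True  p6=False  p7=False  p8=False  p9=True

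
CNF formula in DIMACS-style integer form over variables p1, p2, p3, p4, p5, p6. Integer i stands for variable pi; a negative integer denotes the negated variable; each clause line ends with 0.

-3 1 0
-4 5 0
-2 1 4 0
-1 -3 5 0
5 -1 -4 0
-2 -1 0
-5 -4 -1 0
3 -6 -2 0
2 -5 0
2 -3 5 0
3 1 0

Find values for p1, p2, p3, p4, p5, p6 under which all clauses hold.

Set p1 = True and propagate.
  then p2 is forced to False.
  then p5 is forced to False.
  then p4 is forced to False.
  then p3 is forced to False.
p6 is now unconstrained; take p6 = True.
Every clause has at least one true literal under this assignment.

p1=1, p2=0, p3=0, p4=0, p5=0, p6=1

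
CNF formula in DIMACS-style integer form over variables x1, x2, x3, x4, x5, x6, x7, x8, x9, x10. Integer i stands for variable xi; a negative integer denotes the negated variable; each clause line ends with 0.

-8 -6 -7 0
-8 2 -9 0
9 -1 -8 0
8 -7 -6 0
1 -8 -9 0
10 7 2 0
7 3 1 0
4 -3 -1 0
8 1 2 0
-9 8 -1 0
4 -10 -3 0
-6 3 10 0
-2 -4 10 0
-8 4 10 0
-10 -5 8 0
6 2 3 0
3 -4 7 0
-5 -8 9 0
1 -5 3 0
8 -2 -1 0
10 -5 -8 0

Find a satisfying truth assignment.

x1=F, x2=T, x3=F, x4=F, x5=F, x6=F, x7=T, x8=F, x9=T, x10=F

Check each clause:
  1. (~x6 | ~x7 | ~x8) — ~x8 is true.
  2. (~x8 | ~x9 | x2) — ~x8 is true.
  3. (~x1 | ~x8 | x9) — ~x8 is true.
  4. (~x7 | ~x6 | x8) — ~x6 is true.
  5. (~x8 | ~x9 | x1) — ~x8 is true.
  6. (x2 | x10 | x7) — x2 is true.
  7. (x3 | x1 | x7) — x7 is true.
  8. (x4 | ~x1 | ~x3) — ~x3 is true.
  9. (x8 | x2 | x1) — x2 is true.
  10. (~x1 | ~x9 | x8) — ~x1 is true.
  11. (~x10 | x4 | ~x3) — ~x3 is true.
  12. (x3 | x10 | ~x6) — ~x6 is true.
  13. (~x4 | ~x2 | x10) — ~x4 is true.
  14. (~x8 | x10 | x4) — ~x8 is true.
  15. (~x5 | ~x10 | x8) — ~x5 is true.
  16. (x3 | x6 | x2) — x2 is true.
  17. (x3 | x7 | ~x4) — ~x4 is true.
  18. (x9 | ~x8 | ~x5) — ~x8 is true.
  19. (x1 | x3 | ~x5) — ~x5 is true.
  20. (x8 | ~x2 | ~x1) — ~x1 is true.
  21. (~x8 | ~x5 | x10) — ~x8 is true.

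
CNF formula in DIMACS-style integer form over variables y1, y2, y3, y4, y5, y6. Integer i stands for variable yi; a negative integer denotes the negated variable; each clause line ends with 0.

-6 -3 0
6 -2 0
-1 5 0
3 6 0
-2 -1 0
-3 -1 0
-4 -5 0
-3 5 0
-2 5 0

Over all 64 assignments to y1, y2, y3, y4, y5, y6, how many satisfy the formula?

6

Satisfying assignments:
  y1=0 y2=0 y3=0 y4=0 y5=0 y6=1
  y1=0 y2=0 y3=0 y4=0 y5=1 y6=1
  y1=0 y2=0 y3=0 y4=1 y5=0 y6=1
  y1=0 y2=0 y3=1 y4=0 y5=1 y6=0
  y1=0 y2=1 y3=0 y4=0 y5=1 y6=1
  y1=1 y2=0 y3=0 y4=0 y5=1 y6=1
Count: 6.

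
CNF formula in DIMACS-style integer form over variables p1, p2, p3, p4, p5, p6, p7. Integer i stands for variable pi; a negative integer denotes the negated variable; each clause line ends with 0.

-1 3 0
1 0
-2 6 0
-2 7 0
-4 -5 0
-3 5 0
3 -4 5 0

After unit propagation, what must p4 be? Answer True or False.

(p1) stands alone — p1 = True.
(p3 OR NOT p1): since p1 = True, the clause reduces to (p3). p3 = True.
(p5 OR NOT p3) with p3 = True leaves only p5, so p5 = True.
From (NOT p4 OR NOT p5) and p5 = True: p4 = False.

False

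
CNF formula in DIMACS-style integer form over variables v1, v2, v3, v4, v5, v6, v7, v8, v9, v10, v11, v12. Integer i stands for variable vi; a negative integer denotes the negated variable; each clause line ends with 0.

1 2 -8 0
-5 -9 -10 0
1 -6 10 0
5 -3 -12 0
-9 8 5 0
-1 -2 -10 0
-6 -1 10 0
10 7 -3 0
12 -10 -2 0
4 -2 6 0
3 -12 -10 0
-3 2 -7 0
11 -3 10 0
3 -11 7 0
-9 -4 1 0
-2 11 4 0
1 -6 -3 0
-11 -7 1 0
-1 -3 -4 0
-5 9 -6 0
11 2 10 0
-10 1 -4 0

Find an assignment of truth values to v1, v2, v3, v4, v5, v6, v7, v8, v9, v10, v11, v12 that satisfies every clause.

Set v1 = True and propagate.
Branch on v2: take v2 = True.
  then v10 is forced to False.
  then v6 is forced to False.
  then v4 is forced to True.
  then v3 is forced to False.
Branch on v5: take v5 = True.
For the remaining variables, v7 = True, v8 = True, v9 = True, v11 = False, v12 = False works.
Check each clause:
  1. (¬v8 ∨ v2 ∨ v1) — v1 is true.
  2. (¬v10 ∨ ¬v9 ∨ ¬v5) — ¬v10 is true.
  3. (v1 ∨ v10 ∨ ¬v6) — v1 is true.
  4. (¬v12 ∨ v5 ∨ ¬v3) — v5 is true.
  5. (¬v9 ∨ v8 ∨ v5) — v8 is true.
  6. (¬v2 ∨ ¬v10 ∨ ¬v1) — ¬v10 is true.
  7. (¬v1 ∨ v10 ∨ ¬v6) — ¬v6 is true.
  8. (v7 ∨ ¬v3 ∨ v10) — ¬v3 is true.
  9. (¬v10 ∨ v12 ∨ ¬v2) — ¬v10 is true.
  10. (v6 ∨ ¬v2 ∨ v4) — v4 is true.
  11. (¬v12 ∨ ¬v10 ∨ v3) — ¬v12 is true.
  12. (¬v3 ∨ v2 ∨ ¬v7) — v2 is true.
  13. (v11 ∨ ¬v3 ∨ v10) — ¬v3 is true.
  14. (v7 ∨ v3 ∨ ¬v11) — ¬v11 is true.
  15. (¬v9 ∨ ¬v4 ∨ v1) — v1 is true.
  16. (¬v2 ∨ v4 ∨ v11) — v4 is true.
  17. (¬v3 ∨ v1 ∨ ¬v6) — v1 is true.
  18. (¬v7 ∨ ¬v11 ∨ v1) — v1 is true.
  19. (¬v4 ∨ ¬v3 ∨ ¬v1) — ¬v3 is true.
  20. (¬v5 ∨ ¬v6 ∨ v9) — v9 is true.
  21. (v10 ∨ v11 ∨ v2) — v2 is true.
  22. (¬v10 ∨ ¬v4 ∨ v1) — v1 is true.

v1 = 1, v2 = 1, v3 = 0, v4 = 1, v5 = 1, v6 = 0, v7 = 1, v8 = 1, v9 = 1, v10 = 0, v11 = 0, v12 = 0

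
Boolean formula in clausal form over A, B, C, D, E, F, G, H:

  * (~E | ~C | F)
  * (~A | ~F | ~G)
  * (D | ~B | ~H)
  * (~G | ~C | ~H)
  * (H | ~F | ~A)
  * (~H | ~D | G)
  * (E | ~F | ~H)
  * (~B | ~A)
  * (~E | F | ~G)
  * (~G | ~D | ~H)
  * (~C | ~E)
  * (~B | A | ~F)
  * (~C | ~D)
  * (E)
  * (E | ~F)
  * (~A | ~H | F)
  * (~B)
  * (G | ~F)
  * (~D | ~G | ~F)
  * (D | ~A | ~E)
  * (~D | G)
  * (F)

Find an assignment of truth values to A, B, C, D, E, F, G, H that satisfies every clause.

Unit propagation: (E) forces E = True.
(~C) is a unit clause, so C = False.
(~B) is a unit clause, so B = False.
The clause (F) is unit: F must be True.
The clause (G) is unit: G must be True.
Unit propagation: (~A) forces A = False.
(~D) is a unit clause, so D = False.
H is now unconstrained; take H = False.
Every clause has at least one true literal under this assignment.
Check each clause:
  1. (~E | ~C | F) — ~C is true.
  2. (~A | ~G | ~F) — ~A is true.
  3. (~B | D | ~H) — ~H is true.
  4. (~H | ~C | ~G) — ~H is true.
  5. (H | ~F | ~A) — ~A is true.
  6. (~D | ~H | G) — ~H is true.
  7. (E | ~F | ~H) — ~H is true.
  8. (~B | ~A) — ~A is true.
  9. (F | ~E | ~G) — F is true.
  10. (~D | ~G | ~H) — ~H is true.
  11. (~E | ~C) — ~C is true.
  12. (~F | ~B | A) — ~B is true.
  13. (~C | ~D) — ~D is true.
  14. (E) — E is true.
  15. (~F | E) — E is true.
  16. (~H | F | ~A) — ~H is true.
  17. (~B) — ~B is true.
  18. (~F | G) — G is true.
  19. (~F | ~D | ~G) — ~D is true.
  20. (~E | ~A | D) — ~A is true.
  21. (~D | G) — ~D is true.
  22. (F) — F is true.

A = False, B = False, C = False, D = False, E = True, F = True, G = True, H = False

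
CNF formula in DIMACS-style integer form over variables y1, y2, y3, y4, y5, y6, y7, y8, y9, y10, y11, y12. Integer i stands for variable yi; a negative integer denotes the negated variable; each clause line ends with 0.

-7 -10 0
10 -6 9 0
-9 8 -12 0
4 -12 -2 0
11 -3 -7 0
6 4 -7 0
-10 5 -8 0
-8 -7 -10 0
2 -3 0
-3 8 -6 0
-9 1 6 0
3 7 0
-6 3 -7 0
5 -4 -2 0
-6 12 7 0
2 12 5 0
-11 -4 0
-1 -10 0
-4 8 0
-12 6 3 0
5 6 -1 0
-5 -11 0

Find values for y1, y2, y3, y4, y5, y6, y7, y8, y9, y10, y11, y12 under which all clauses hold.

y1=T  y2=T  y3=T  y4=T  y5=T  y6=F  y7=F  y8=T  y9=T  y10=F  y11=F  y12=T

Check each clause:
  1. (~y7 \/ ~y10) — ~y7 is true.
  2. (y9 \/ ~y6 \/ y10) — y9 is true.
  3. (y8 \/ ~y9 \/ ~y12) — y8 is true.
  4. (y4 \/ ~y2 \/ ~y12) — y4 is true.
  5. (~y7 \/ ~y3 \/ y11) — ~y7 is true.
  6. (y4 \/ ~y7 \/ y6) — ~y7 is true.
  7. (~y10 \/ ~y8 \/ y5) — y5 is true.
  8. (~y8 \/ ~y7 \/ ~y10) — ~y7 is true.
  9. (y2 \/ ~y3) — y2 is true.
  10. (y8 \/ ~y6 \/ ~y3) — y8 is true.
  11. (y1 \/ y6 \/ ~y9) — y1 is true.
  12. (y3 \/ y7) — y3 is true.
  13. (~y7 \/ ~y6 \/ y3) — ~y7 is true.
  14. (~y4 \/ ~y2 \/ y5) — y5 is true.
  15. (y12 \/ y7 \/ ~y6) — ~y6 is true.
  16. (y5 \/ y2 \/ y12) — y2 is true.
  17. (~y11 \/ ~y4) — ~y11 is true.
  18. (~y1 \/ ~y10) — ~y10 is true.
  19. (~y4 \/ y8) — y8 is true.
  20. (y6 \/ ~y12 \/ y3) — y3 is true.
  21. (y5 \/ y6 \/ ~y1) — y5 is true.
  22. (~y5 \/ ~y11) — ~y11 is true.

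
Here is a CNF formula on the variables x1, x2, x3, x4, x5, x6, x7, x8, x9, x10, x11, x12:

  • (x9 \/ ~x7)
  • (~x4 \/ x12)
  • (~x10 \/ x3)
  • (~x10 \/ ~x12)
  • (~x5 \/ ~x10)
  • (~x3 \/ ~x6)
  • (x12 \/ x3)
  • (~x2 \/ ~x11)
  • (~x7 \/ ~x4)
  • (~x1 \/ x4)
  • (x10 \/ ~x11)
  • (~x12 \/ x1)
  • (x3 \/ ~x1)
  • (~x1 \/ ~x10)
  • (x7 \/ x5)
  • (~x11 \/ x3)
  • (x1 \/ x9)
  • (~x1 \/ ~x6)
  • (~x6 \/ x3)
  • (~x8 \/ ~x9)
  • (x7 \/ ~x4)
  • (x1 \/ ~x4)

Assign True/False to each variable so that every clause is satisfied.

x2 occurs only negated in the remaining clauses — set x2 = False.
x6 occurs only negated in the remaining clauses — set x6 = False.
Set x1 = False and propagate.
  then x12 is forced to False.
  then x4 is forced to False.
  then x3 is forced to True.
  then x9 is forced to True.
  then x8 is forced to False.
The remaining clauses are satisfied by x5 = False, x7 = True, x10 = True, x11 = True.
Every clause has at least one true literal under this assignment.

x1=F, x2=F, x3=T, x4=F, x5=F, x6=F, x7=T, x8=F, x9=T, x10=T, x11=T, x12=F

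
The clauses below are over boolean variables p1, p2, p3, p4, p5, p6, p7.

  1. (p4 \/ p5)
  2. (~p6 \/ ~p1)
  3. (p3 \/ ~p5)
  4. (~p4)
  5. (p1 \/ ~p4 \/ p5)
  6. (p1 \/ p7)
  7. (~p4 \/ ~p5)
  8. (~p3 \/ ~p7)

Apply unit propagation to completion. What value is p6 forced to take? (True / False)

Unit clause (~p4) sets p4 = False.
(p4 \/ p5) with p4 = False leaves only p5, so p5 = True.
(p3 \/ ~p5): since p5 = True, the clause reduces to (p3). p3 = True.
From (~p7 \/ ~p3) and p3 = True: p7 = False.
(p7 \/ p1) with p7 = False leaves only p1, so p1 = True.
(~p6 \/ ~p1) with p1 = True leaves only ~p6, so p6 = False.

False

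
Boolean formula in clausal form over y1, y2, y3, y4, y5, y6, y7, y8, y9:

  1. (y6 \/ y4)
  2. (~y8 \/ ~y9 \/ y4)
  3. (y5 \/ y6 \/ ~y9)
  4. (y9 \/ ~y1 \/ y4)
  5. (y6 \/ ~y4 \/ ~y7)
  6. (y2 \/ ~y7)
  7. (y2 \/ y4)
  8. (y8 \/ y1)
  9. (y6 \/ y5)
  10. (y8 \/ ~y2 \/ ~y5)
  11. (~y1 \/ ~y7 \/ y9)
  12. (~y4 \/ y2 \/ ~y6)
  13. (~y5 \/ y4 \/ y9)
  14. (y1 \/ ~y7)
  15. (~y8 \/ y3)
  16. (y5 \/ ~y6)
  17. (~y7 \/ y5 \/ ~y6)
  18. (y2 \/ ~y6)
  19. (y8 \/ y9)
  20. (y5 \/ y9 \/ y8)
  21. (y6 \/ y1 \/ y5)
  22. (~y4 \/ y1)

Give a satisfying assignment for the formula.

y1=T, y2=T, y3=T, y4=T, y5=T, y6=T, y7=T, y8=T, y9=T

Pure literal: y3 appears only positively; assign y3 = True.
Set y1 = True and propagate.
Set y2 = True and propagate.
For the remaining variables, y4 = True, y5 = True, y6 = True, y7 = True, y8 = True, y9 = True works.
Every clause has at least one true literal under this assignment.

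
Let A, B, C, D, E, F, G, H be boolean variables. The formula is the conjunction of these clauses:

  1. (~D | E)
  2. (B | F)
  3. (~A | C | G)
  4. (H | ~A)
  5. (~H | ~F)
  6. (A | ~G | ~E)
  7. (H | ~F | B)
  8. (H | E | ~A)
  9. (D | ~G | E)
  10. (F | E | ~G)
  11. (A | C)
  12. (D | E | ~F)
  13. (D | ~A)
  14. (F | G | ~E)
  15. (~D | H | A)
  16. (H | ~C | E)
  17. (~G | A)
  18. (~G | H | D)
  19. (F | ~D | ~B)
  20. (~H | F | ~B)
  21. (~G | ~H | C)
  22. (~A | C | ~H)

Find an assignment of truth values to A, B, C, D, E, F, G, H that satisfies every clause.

A=F  B=T  C=T  D=F  E=T  F=T  G=F  H=F

Try A = False.
  then C is forced to True.
  then G is forced to False.
Branch on B: take B = True.
Set D = False and propagate.
For the remaining variables, E = True, F = True, H = False works.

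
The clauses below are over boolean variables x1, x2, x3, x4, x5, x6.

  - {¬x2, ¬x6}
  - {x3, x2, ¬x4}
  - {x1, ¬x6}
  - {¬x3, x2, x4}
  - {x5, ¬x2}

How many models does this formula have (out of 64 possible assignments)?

20

Case analysis on x2 and x3:
  x2=1, x3=1: remaining (x1,x4,x5,x6) ∈ {(0,0,1,0); (0,1,1,0); (1,0,1,0); (1,1,1,0)} — 4.
  x2=1, x3=0: remaining (x1,x4,x5,x6) ∈ {(0,0,1,0); (0,1,1,0); (1,0,1,0); (1,1,1,0)} — 4.
  x2=0, x3=1: x5 free; 3 ways for (x1,x4,x6) × 2^1 = 6.
  x2=0, x3=0: x5 free; 3 ways for (x1,x4,x6) × 2^1 = 6.
Total: 4 + 4 + 6 + 6 = 20.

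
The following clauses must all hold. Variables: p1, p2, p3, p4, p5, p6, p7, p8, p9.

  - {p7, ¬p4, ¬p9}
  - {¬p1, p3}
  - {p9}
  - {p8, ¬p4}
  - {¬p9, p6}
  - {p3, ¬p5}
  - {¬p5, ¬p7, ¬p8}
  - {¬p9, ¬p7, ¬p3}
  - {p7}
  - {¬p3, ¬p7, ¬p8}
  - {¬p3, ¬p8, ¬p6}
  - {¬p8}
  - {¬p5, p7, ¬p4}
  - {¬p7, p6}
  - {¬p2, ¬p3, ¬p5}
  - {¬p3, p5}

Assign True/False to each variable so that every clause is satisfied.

The clause (p9) is unit: p9 must be True.
The clause (p6) is unit: p6 must be True.
Unit propagation: (p7) forces p7 = True.
Unit propagation: (¬p3) forces p3 = False.
(¬p1) is a unit clause, so p1 = False.
(¬p5) is a unit clause, so p5 = False.
The clause (¬p8) is unit: p8 must be False.
The clause (¬p4) is unit: p4 must be False.
p2 is now unconstrained; take p2 = True.
Check each clause:
  1. {¬p4, p7, ¬p9} — ¬p4 is true.
  2. {p3, ¬p1} — ¬p1 is true.
  3. {p9} — p9 is true.
  4. {¬p4, p8} — ¬p4 is true.
  5. {¬p9, p6} — p6 is true.
  6. {p3, ¬p5} — ¬p5 is true.
  7. {¬p7, ¬p5, ¬p8} — ¬p8 is true.
  8. {¬p7, ¬p3, ¬p9} — ¬p3 is true.
  9. {p7} — p7 is true.
  10. {¬p7, ¬p8, ¬p3} — ¬p8 is true.
  11. {¬p6, ¬p3, ¬p8} — ¬p8 is true.
  12. {¬p8} — ¬p8 is true.
  13. {p7, ¬p4, ¬p5} — ¬p5 is true.
  14. {¬p7, p6} — p6 is true.
  15. {¬p2, ¬p5, ¬p3} — ¬p5 is true.
  16. {¬p3, p5} — ¬p3 is true.

p1=False  p2=True  p3=False  p4=False  p5=False  p6=True  p7=True  p8=False  p9=True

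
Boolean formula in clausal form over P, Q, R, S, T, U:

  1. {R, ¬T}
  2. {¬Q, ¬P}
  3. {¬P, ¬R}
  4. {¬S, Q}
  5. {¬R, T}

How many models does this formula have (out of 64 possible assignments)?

Split on R, then P.
  R=1, P=1: a clause becomes empty — 0.
  R=1, P=0: U free; 3 ways for (Q,S,T) × 2^1 = 6.
  R=0, P=1: remaining (Q,S,T,U) ∈ {(0,0,0,0); (0,0,0,1)} — 2.
  R=0, P=0: U free; 3 ways for (Q,S,T) × 2^1 = 6.
Total: 0 + 6 + 2 + 6 = 14.

14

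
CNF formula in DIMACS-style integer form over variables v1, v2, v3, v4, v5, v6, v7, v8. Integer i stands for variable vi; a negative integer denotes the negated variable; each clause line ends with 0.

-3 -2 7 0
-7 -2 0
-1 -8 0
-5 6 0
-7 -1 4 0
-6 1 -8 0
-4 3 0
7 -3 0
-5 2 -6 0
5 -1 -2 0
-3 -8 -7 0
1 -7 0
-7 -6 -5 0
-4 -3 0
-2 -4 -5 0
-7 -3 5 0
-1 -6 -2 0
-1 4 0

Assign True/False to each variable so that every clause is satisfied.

v1=False, v2=True, v3=False, v4=False, v5=False, v6=False, v7=False, v8=True

Try v1 = False.
  then v7 is forced to False.
  then v3 is forced to False.
  then v4 is forced to False.
Set v2 = True and propagate.
Try v5 = False.
The remaining clauses are satisfied by v6 = False, v8 = True.
Every clause has at least one true literal under this assignment.
Check each clause:
  1. {¬v2, v7, ¬v3} — ¬v3 is true.
  2. {¬v7, ¬v2} — ¬v7 is true.
  3. {¬v8, ¬v1} — ¬v1 is true.
  4. {v6, ¬v5} — ¬v5 is true.
  5. {v4, ¬v1, ¬v7} — ¬v7 is true.
  6. {¬v8, v1, ¬v6} — ¬v6 is true.
  7. {¬v4, v3} — ¬v4 is true.
  8. {v7, ¬v3} — ¬v3 is true.
  9. {¬v6, ¬v5, v2} — ¬v6 is true.
  10. {¬v2, v5, ¬v1} — ¬v1 is true.
  11. {¬v3, ¬v7, ¬v8} — ¬v7 is true.
  12. {¬v7, v1} — ¬v7 is true.
  13. {¬v5, ¬v6, ¬v7} — ¬v7 is true.
  14. {¬v3, ¬v4} — ¬v4 is true.
  15. {¬v5, ¬v4, ¬v2} — ¬v5 is true.
  16. {¬v3, ¬v7, v5} — ¬v3 is true.
  17. {¬v6, ¬v1, ¬v2} — ¬v6 is true.
  18. {¬v1, v4} — ¬v1 is true.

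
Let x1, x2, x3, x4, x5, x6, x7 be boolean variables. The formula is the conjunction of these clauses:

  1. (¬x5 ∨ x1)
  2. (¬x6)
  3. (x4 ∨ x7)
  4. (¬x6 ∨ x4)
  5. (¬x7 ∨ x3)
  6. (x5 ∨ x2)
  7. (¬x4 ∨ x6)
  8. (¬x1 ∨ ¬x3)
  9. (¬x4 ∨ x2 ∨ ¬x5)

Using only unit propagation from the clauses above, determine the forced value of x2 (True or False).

True

Unit clause (¬x6) sets x6 = False.
(x6 ∨ ¬x4) with x6 = False leaves only ¬x4, so x4 = False.
In (x7 ∨ x4), x4 is now false; x7 must hold, so x7 = True.
In (¬x7 ∨ x3), ¬x7 is now false; x3 must hold, so x3 = True.
(¬x3 ∨ ¬x1): since x3 = True, the clause reduces to (¬x1). x1 = False.
In (x1 ∨ ¬x5), x1 is now false; ¬x5 must hold, so x5 = False.
(x5 ∨ x2) with x5 = False leaves only x2, so x2 = True.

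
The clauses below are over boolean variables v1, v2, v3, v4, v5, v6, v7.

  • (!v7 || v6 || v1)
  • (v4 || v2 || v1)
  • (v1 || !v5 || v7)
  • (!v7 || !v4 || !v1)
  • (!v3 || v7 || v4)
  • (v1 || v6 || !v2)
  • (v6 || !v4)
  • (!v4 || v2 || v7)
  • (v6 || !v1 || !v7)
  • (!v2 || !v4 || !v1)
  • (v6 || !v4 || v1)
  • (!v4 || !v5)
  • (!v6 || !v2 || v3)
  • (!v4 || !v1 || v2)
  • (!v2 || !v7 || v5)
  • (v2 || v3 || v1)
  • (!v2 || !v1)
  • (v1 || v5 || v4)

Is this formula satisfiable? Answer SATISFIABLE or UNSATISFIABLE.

SATISFIABLE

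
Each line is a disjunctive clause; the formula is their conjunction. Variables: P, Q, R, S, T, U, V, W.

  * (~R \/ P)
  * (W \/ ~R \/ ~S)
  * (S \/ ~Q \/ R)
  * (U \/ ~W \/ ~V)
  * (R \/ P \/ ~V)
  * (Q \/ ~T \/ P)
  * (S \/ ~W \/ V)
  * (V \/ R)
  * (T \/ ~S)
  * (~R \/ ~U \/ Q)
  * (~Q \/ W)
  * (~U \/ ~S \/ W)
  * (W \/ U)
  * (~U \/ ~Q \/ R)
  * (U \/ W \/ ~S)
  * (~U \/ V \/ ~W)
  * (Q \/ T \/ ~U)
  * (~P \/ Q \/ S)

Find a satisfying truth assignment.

P = 1, Q = 1, R = 1, S = 0, T = 1, U = 1, V = 1, W = 1

Check each clause:
  1. (~R \/ P) — P is true.
  2. (~R \/ ~S \/ W) — W is true.
  3. (~Q \/ R \/ S) — R is true.
  4. (~W \/ U \/ ~V) — U is true.
  5. (~V \/ R \/ P) — R is true.
  6. (P \/ ~T \/ Q) — P is true.
  7. (~W \/ V \/ S) — V is true.
  8. (R \/ V) — R is true.
  9. (~S \/ T) — ~S is true.
  10. (~U \/ ~R \/ Q) — Q is true.
  11. (~Q \/ W) — W is true.
  12. (~S \/ W \/ ~U) — W is true.
  13. (W \/ U) — W is true.
  14. (R \/ ~U \/ ~Q) — R is true.
  15. (W \/ U \/ ~S) — W is true.
  16. (~U \/ V \/ ~W) — V is true.
  17. (Q \/ T \/ ~U) — Q is true.
  18. (~P \/ S \/ Q) — Q is true.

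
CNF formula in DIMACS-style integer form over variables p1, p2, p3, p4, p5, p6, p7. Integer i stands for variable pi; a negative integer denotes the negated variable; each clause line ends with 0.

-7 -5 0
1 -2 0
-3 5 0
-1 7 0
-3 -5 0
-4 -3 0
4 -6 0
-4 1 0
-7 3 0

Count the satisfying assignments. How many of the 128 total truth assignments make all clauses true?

The models are:
  p1=F p2=F p3=F p4=F p5=F p6=F p7=F
  p1=F p2=F p3=F p4=F p5=T p6=F p7=F
Count: 2.

2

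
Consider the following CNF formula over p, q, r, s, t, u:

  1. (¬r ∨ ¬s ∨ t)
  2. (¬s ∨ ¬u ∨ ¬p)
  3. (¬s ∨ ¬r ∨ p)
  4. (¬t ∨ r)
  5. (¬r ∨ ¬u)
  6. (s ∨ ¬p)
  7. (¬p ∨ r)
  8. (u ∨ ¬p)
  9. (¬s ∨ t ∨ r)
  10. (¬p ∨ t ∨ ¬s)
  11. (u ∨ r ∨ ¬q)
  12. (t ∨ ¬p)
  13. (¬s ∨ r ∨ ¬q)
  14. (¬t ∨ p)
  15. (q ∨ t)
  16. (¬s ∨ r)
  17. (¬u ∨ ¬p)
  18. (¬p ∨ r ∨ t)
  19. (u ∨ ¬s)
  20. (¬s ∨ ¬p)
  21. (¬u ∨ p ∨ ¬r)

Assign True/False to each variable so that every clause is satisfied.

p = False, q = True, r = True, s = False, t = False, u = False

Set p = False and propagate.
  then t is forced to False.
  then q is forced to True.
Try r = True.
  then s is forced to False.
  then u is forced to False.
Every clause has at least one true literal under this assignment.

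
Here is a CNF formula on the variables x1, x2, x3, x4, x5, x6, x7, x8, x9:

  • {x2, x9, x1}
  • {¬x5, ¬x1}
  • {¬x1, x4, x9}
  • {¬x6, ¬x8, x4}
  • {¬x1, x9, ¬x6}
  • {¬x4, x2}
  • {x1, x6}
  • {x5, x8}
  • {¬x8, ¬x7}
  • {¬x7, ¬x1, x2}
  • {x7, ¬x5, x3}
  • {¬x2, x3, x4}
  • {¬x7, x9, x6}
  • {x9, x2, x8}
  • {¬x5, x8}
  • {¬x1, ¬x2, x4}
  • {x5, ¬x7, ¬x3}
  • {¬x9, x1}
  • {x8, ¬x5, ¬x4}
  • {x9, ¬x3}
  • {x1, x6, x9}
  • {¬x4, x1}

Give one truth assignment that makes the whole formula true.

x1=T, x2=T, x3=F, x4=T, x5=F, x6=F, x7=F, x8=T, x9=F

Set x1 = True and propagate.
  then x5 is forced to False.
  then x8 is forced to True.
  then x7 is forced to False.
Set x2 = True and propagate.
  then x4 is forced to True.
Branch on x3: take x3 = False.
For the remaining variables, x6 = False, x9 = False works.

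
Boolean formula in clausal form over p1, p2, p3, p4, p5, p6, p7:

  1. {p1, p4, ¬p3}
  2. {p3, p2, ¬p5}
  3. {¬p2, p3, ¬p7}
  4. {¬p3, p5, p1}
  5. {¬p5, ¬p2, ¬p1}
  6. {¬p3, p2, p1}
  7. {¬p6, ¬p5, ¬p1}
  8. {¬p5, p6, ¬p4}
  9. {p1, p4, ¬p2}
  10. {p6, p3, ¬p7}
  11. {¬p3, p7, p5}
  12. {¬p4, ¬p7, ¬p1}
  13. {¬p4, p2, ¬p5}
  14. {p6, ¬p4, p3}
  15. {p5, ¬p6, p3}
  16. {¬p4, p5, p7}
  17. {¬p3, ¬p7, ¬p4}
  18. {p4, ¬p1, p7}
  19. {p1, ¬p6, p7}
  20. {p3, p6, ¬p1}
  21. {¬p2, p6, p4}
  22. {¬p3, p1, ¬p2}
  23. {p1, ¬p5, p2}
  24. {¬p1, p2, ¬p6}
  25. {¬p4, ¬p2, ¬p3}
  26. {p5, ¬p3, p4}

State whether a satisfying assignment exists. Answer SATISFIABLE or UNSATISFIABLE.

Try p1 = True.
Set p2 = False and propagate.
  then p6 is forced to False.
  then p3 is forced to True.
For the remaining variables, p4 = False, p5 = True, p7 = True works.
So p1 = T, p2 = F, p3 = T, p4 = F, p5 = T, p6 = F, p7 = T is a satisfying assignment.

SATISFIABLE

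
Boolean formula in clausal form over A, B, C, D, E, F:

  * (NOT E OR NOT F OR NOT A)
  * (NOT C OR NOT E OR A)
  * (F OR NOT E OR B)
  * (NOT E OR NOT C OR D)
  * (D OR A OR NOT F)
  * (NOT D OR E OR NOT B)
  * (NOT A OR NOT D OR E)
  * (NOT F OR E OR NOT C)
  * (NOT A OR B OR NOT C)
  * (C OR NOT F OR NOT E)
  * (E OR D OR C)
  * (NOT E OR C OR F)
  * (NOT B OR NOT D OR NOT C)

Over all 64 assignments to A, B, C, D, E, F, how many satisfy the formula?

6

Satisfying assignments:
  A=F B=F C=F D=T E=F F=F
  A=F B=F C=F D=T E=F F=T
  A=F B=F C=T D=F E=F F=F
  A=F B=F C=T D=T E=F F=F
  A=F B=T C=T D=F E=F F=F
  A=T B=T C=T D=F E=F F=F
Count: 6.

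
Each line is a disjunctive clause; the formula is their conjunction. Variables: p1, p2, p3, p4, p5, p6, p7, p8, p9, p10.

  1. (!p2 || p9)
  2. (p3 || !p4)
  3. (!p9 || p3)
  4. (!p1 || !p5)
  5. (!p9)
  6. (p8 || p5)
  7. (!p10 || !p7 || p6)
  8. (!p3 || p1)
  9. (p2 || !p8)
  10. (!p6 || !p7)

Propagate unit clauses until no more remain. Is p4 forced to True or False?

False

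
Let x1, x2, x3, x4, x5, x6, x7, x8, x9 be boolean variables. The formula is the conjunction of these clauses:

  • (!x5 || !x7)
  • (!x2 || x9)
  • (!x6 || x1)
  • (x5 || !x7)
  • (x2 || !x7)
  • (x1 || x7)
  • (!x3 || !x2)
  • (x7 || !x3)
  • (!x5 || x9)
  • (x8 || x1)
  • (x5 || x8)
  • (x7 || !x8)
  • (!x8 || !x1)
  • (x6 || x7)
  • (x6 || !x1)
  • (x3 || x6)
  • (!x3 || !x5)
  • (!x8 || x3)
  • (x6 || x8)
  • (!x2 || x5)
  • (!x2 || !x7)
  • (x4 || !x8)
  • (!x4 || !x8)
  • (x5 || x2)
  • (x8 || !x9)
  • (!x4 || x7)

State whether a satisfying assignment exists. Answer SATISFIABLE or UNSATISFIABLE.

x7 = True:
  propagation gives x5=False; an empty clause results — contradiction.
x7 = False:
  propagation gives x1=True, x3=False, x8=False, x5=True; an empty clause results — contradiction.
Every branch closes, so no satisfying assignment exists.

UNSATISFIABLE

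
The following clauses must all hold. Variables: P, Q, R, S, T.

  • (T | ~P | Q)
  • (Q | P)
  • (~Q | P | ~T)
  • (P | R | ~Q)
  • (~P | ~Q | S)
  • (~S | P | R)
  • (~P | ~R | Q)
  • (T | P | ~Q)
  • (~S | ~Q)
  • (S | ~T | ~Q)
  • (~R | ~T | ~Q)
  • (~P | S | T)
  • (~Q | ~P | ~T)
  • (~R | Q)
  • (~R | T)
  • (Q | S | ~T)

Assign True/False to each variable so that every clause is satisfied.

P = T, Q = F, R = F, S = T, T = T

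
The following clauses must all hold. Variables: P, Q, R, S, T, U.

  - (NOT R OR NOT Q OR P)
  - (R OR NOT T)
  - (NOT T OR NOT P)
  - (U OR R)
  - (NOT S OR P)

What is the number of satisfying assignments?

Split on P, then R.
  P=T, R=T: forces T=F; Q, S, U free → 2^3 = 8.
  P=T, R=F: remaining (Q,S,T,U) ∈ {(F,F,F,T); (F,T,F,T); (T,F,F,T); (T,T,F,T)} — 4.
  P=F, R=T: remaining (Q,S,T,U) ∈ {(F,F,F,F); (F,F,F,T); (F,F,T,F); (F,F,T,T)} — 4.
  P=F, R=F: remaining (Q,S,T,U) ∈ {(F,F,F,T); (T,F,F,T)} — 2.
Total: 8 + 4 + 4 + 2 = 18.

18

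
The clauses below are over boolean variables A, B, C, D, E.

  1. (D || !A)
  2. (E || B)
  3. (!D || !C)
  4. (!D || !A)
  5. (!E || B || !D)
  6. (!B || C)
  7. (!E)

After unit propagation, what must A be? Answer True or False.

Unit clause (!E) sets E = False.
(B || E): since E = False, the clause reduces to (B). B = True.
(C || !B) with B = True leaves only C, so C = True.
(!C || !D): since C = True, the clause reduces to (!D). D = False.
In (!A || D), D is now false; !A must hold, so A = False.

False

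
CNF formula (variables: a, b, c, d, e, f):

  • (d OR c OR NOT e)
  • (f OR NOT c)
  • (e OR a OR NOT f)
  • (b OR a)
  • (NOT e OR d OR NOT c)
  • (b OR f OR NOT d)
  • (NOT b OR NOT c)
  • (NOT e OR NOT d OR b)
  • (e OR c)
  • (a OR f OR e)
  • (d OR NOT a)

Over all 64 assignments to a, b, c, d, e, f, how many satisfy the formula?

The models are:
  a=0 b=1 c=0 d=1 e=1 f=0
  a=0 b=1 c=0 d=1 e=1 f=1
  a=1 b=0 c=1 d=1 e=0 f=1
  a=1 b=1 c=0 d=1 e=1 f=0
  a=1 b=1 c=0 d=1 e=1 f=1
Count: 5.

5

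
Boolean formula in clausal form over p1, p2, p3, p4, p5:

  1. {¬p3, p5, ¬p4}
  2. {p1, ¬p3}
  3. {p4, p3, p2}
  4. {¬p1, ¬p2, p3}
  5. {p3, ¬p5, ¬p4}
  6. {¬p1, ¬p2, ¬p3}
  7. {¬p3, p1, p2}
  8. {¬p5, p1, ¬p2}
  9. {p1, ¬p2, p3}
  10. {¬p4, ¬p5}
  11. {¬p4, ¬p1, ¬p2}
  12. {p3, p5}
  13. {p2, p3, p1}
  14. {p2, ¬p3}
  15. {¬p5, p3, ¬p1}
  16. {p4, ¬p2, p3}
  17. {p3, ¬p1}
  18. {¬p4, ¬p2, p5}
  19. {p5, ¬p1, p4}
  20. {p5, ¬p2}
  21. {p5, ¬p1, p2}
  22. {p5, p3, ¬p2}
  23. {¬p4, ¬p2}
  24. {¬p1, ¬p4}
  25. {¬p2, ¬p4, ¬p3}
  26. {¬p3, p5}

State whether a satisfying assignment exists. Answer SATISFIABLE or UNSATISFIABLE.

UNSATISFIABLE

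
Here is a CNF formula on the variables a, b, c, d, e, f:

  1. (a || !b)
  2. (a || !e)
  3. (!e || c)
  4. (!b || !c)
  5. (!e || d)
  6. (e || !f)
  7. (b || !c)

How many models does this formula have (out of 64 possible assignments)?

The models are:
  a=0 b=0 c=0 d=0 e=0 f=0
  a=0 b=0 c=0 d=1 e=0 f=0
  a=1 b=0 c=0 d=0 e=0 f=0
  a=1 b=0 c=0 d=1 e=0 f=0
  a=1 b=1 c=0 d=0 e=0 f=0
  a=1 b=1 c=0 d=1 e=0 f=0
Count: 6.

6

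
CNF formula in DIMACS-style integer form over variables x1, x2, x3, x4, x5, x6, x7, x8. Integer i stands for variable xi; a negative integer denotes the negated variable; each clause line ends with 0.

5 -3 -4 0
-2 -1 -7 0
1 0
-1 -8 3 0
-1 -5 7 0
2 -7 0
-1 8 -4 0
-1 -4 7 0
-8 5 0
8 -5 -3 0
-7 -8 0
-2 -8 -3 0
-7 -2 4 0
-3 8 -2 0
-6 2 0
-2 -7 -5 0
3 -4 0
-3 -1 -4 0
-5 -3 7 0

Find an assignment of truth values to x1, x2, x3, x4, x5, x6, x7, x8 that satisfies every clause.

x1 = T, x2 = T, x3 = F, x4 = F, x5 = F, x6 = T, x7 = F, x8 = F

Unit propagation: (x1) forces x1 = True.
Set x2 = True and propagate.
  then x7 is forced to False.
  then x5 is forced to False.
  then x4 is forced to False.
  then x8 is forced to False.
  then x3 is forced to False.
x6 is now unconstrained; take x6 = True.
Every clause has at least one true literal under this assignment.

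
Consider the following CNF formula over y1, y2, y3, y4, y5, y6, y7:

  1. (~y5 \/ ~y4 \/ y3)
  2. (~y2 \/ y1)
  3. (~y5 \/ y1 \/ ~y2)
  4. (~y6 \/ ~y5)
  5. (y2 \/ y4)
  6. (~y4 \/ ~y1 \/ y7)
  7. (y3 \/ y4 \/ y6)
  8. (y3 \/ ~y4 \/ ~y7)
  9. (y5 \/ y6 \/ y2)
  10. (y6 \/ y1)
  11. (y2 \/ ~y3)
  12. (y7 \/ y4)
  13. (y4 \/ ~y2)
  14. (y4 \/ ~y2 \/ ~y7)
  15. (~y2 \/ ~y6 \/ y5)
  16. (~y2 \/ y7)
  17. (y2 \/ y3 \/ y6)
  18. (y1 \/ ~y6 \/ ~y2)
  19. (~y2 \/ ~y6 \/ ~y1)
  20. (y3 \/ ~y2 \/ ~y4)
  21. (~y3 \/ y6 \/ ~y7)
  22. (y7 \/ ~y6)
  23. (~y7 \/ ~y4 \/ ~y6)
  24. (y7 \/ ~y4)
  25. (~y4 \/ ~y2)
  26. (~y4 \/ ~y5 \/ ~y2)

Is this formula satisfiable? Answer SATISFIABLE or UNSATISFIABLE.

y2 = True:
  propagation gives y1=True, y4=True; an empty clause results — contradiction.
y2 = False:
  propagation gives y4=True, y3=False, y5=False, y7=False; an empty clause results — contradiction.
Every branch closes, so no satisfying assignment exists.

UNSATISFIABLE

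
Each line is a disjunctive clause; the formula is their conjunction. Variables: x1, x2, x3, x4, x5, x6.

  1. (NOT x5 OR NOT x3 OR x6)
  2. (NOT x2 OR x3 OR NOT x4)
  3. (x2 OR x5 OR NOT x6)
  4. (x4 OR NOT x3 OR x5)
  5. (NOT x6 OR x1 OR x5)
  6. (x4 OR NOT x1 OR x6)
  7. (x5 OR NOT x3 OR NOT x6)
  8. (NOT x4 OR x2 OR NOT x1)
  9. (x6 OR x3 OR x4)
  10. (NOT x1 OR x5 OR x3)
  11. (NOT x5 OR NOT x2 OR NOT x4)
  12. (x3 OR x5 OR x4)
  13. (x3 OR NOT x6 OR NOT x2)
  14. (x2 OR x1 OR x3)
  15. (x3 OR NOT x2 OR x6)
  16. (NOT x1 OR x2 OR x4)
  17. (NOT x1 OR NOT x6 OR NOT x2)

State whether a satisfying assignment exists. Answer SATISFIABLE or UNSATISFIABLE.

SATISFIABLE

Branch on x1: take x1 = False.
Set x2 = True and propagate.
For the remaining variables, x3 = True, x4 = True, x5 = False, x6 = False works.
So x1 = False, x2 = True, x3 = True, x4 = True, x5 = False, x6 = False is a satisfying assignment.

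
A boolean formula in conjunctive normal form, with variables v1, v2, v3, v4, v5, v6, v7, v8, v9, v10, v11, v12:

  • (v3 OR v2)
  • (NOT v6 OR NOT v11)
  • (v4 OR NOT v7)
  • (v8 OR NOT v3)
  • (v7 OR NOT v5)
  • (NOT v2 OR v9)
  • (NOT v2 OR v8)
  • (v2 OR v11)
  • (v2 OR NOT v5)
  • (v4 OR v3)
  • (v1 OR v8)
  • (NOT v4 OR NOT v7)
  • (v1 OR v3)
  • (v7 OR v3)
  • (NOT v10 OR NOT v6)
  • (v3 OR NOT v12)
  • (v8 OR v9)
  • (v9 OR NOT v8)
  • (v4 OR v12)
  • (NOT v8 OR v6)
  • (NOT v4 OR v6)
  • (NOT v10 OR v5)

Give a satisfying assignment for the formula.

v1=True, v2=True, v3=True, v4=True, v5=False, v6=True, v7=False, v8=True, v9=True, v10=False, v11=False, v12=False

v1 occurs only positively in the remaining clauses — set v1 = True.
Pure literal: v9 appears only positively; assign v9 = True.
Branch on v2: take v2 = True.
  then v8 is forced to True.
  then v6 is forced to True.
  then v11 is forced to False.
  then v10 is forced to False.
Branch on v3: take v3 = True.
For the remaining variables, v4 = True, v5 = False, v7 = False, v12 = False works.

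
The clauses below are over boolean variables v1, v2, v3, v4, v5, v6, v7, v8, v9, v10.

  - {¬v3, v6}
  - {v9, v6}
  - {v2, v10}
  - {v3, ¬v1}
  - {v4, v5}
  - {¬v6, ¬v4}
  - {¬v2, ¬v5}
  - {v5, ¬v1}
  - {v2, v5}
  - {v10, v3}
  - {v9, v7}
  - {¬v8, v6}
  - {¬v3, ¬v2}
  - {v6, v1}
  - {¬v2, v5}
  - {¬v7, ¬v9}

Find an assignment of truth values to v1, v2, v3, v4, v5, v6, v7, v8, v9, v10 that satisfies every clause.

v1=False, v2=False, v3=False, v4=False, v5=True, v6=True, v7=False, v8=True, v9=True, v10=True

v10 occurs only positively in the remaining clauses — set v10 = True.
Set v1 = False and propagate.
  then v6 is forced to True.
  then v4 is forced to False.
  then v5 is forced to True.
  then v2 is forced to False.
For the remaining variables, v3 = False, v7 = False, v8 = True, v9 = True works.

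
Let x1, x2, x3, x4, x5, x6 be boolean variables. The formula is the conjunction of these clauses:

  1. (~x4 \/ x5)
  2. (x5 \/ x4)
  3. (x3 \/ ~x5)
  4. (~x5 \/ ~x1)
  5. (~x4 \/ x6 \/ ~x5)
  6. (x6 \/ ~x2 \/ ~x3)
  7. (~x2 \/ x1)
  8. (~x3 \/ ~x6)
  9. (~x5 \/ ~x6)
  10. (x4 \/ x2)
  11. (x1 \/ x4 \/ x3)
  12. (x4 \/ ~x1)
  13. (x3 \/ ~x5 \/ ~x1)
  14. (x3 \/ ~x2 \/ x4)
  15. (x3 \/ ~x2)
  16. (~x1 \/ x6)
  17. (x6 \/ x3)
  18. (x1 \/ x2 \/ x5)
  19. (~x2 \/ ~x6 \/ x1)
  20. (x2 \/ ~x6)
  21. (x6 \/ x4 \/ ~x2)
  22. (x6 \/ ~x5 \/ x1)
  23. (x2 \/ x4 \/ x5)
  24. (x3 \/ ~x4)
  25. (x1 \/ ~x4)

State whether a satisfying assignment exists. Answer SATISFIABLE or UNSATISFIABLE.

x4 = True:
  propagation gives x5=True, x3=True, x1=False; an empty clause results — contradiction.
x4 = False:
  propagation gives x5=True, x3=True, x1=False, x2=False; an empty clause results — contradiction.
Every branch closes, so no satisfying assignment exists.

UNSATISFIABLE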